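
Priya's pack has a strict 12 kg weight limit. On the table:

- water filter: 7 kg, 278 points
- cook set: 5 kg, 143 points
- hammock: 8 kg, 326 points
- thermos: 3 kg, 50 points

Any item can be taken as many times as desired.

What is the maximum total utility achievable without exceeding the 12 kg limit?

421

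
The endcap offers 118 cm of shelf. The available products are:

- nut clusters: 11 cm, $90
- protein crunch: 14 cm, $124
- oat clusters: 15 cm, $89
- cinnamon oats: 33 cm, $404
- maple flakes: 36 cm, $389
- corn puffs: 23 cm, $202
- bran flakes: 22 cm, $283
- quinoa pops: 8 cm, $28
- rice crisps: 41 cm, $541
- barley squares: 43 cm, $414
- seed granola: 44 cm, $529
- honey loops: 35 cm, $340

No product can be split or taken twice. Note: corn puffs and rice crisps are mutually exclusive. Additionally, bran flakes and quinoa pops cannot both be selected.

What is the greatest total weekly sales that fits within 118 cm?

1474

Density check — rice crisps 13.20, bran flakes 12.86, cinnamon oats 12.24 are the best per cm.
Best packing: cinnamon oats + rice crisps + seed granola — 118 cm, 1474 total.
Next best is nut clusters + bran flakes + rice crisps + seed granola at 1443 (118 cm) — short by 31.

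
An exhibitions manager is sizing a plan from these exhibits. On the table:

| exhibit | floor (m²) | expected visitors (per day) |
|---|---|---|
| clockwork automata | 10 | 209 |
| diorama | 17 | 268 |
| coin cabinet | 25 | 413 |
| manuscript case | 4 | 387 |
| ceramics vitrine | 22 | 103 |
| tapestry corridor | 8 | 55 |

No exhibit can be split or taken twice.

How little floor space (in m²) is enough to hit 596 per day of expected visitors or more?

Minimise m² subject to total expected visitors ≥ 596.
Taking clockwork automata + manuscript case gives 596 (≥ 596) for 14 m².
Below 14 m² the best achievable stays under 596.

14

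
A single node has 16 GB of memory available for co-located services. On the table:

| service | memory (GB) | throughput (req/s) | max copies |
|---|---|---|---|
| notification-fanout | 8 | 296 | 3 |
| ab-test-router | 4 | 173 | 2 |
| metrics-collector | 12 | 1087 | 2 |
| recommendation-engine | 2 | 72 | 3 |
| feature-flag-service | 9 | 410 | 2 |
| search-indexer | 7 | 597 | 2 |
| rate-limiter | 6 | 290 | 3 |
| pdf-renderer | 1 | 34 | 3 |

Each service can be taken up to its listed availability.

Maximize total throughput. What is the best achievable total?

1266

Greedy by ratio would take ab-test-router + metrics-collector: 16 GB used, total 1260.
Replace ab-test-router and metrics-collector with recommendation-engine + 2×search-indexer: the trade gains 6 net, giving 1266 at 16 GB.
Every other selection either busts 16 GB or exceeds an availability limit or fails to beat 1266.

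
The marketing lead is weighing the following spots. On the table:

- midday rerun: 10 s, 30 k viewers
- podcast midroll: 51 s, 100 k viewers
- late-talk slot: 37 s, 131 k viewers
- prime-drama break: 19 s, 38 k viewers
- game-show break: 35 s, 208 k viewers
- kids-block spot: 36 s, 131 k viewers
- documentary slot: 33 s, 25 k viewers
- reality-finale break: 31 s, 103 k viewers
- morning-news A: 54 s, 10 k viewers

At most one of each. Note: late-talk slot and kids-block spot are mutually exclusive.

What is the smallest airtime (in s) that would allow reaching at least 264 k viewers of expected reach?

64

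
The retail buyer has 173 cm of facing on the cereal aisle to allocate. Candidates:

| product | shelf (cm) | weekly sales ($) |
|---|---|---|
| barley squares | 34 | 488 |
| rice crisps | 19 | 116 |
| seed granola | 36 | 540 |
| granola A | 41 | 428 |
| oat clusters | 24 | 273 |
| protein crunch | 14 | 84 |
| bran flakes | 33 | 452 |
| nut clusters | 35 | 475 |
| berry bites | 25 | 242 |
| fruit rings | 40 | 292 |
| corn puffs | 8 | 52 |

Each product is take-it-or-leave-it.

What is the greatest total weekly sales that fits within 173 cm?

2280

Barley squares + seed granola + oat clusters + bran flakes + nut clusters + corn puffs uses 170 of the 173 cm and totals 2280.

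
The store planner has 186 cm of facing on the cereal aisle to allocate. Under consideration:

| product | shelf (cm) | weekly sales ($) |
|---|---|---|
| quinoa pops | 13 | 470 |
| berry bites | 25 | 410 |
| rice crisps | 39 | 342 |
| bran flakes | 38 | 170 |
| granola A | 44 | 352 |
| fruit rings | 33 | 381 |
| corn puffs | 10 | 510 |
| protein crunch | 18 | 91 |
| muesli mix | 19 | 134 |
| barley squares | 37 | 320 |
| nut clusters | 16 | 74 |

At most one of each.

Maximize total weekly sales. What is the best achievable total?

Taking the top-ratio products first gives quinoa pops + berry bites + rice crisps + fruit rings + corn puffs + muesli mix + barley squares for 2567 (176 cm).
The 37 cm tied up in barley squares is better spent on granola A — total rises to 2599 (183 cm).
The closest alternative, quinoa pops + berry bites + granola A + fruit rings + corn puffs + muesli mix + barley squares, reaches only 2577.

2599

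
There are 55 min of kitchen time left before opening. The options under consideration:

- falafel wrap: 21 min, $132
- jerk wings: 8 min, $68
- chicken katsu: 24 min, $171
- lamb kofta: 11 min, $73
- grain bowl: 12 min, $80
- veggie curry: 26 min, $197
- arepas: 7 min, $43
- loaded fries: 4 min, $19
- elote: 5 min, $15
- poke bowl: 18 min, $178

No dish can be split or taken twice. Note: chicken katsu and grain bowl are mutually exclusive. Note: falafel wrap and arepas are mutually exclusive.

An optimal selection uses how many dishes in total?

Optimal total is 448.
One optimal bundle: lamb kofta + veggie curry + poke bowl (55 min).
Every optimal selection uses 3 dishes.

3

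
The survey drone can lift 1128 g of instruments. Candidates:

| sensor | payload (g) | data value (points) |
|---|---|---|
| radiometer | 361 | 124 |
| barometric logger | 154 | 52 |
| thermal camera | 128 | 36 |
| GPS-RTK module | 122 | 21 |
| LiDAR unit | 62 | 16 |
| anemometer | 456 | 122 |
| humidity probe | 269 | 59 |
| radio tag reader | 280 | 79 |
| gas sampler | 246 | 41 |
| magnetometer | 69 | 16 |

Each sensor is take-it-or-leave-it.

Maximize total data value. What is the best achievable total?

Density check — radiometer 0.34, barometric logger 0.34, radio tag reader 0.28, thermal camera 0.28 are the best per g.
Taking the top-ratio sensors first gives radiometer + barometric logger + thermal camera + LiDAR unit + radio tag reader + magnetometer for 323 (1054 g).
Dropping LiDAR unit and radio tag reader and magnetometer frees 411 g; slotting in anemometer (456 g) lifts the total to 334 at 1099 g.

334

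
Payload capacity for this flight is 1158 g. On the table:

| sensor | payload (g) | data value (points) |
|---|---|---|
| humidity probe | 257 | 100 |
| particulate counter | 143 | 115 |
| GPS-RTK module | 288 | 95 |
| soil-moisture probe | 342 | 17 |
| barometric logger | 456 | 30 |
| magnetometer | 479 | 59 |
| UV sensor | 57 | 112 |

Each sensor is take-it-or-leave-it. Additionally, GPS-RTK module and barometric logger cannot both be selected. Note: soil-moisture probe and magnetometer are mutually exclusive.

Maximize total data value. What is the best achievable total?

439

By data value per g: UV sensor 1.96, particulate counter 0.80, humidity probe 0.39 lead.
Taking humidity probe + particulate counter + GPS-RTK module + soil-moisture probe + UV sensor: 1087 g used, 439 in data value.
The spare 71 g is too small for any remaining sensor, and no feasible exchange beats 439.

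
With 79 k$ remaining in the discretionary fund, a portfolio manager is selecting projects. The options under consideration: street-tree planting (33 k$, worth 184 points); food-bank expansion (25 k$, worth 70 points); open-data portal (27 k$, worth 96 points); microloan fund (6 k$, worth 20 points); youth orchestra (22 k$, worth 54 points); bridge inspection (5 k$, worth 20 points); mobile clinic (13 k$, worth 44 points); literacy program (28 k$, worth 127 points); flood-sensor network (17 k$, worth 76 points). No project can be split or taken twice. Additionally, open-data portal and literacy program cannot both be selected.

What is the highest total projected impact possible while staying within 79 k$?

Density check — street-tree planting 5.58, literacy program 4.54, flood-sensor network 4.47 are the best per k$.
Best packing: street-tree planting + literacy program + flood-sensor network — 78 k$, 387 total.

387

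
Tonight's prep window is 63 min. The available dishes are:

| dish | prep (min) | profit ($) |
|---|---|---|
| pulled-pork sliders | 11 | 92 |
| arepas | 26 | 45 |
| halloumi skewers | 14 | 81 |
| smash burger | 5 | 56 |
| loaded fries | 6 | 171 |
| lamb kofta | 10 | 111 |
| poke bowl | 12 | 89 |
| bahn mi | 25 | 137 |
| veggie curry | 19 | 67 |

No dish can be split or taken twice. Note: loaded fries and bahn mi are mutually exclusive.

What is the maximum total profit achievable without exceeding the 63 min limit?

Taking pulled-pork sliders + halloumi skewers + smash burger + loaded fries + lamb kofta + poke bowl: 58 min used, 600 in profit.

600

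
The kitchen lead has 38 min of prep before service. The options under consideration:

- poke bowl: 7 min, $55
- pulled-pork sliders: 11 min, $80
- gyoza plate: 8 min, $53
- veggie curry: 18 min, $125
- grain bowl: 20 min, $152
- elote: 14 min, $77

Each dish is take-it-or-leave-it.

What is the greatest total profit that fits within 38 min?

287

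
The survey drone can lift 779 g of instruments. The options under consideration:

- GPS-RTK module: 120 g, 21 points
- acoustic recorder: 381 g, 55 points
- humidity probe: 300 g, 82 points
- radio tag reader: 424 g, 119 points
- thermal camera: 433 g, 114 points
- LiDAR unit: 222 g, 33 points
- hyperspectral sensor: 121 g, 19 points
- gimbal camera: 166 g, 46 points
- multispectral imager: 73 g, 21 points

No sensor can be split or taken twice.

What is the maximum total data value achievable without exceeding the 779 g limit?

Greedy by ratio would take radio tag reader + gimbal camera + multispectral imager: 663 g used, total 186.
Replace gimbal camera and multispectral imager with humidity probe: the trade gains 15 net, giving 201 at 724 g.
The closest alternative, humidity probe + thermal camera, reaches only 196.

201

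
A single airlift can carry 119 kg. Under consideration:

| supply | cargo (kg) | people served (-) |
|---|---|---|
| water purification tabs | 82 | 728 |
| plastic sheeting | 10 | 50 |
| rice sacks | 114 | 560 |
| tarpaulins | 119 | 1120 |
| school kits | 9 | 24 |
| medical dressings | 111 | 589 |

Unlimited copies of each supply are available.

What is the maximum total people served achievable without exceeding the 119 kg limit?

By people served per kg: tarpaulins 9.41, water purification tabs 8.88, medical dressings 5.31, plastic sheeting 5.00 lead.
Best packing: tarpaulins — 119 kg, 1120 total.
That's the maximum — no swap from here does better than 1120.

1120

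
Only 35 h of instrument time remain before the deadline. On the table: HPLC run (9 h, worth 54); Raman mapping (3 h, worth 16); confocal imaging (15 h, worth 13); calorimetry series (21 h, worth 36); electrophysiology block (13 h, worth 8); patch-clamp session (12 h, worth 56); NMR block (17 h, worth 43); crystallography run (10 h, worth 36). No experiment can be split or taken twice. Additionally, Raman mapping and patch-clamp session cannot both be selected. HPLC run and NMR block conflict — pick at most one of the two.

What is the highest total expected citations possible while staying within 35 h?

146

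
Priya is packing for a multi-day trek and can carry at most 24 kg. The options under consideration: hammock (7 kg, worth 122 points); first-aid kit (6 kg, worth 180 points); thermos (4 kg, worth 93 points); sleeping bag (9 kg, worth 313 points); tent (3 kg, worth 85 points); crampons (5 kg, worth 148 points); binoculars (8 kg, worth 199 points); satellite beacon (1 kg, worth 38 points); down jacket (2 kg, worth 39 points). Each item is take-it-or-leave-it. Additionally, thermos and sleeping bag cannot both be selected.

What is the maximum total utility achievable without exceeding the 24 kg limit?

By utility per kg: satellite beacon 38.00, sleeping bag 34.78, first-aid kit 30.00, crampons 29.60 lead.
Best packing: first-aid kit + sleeping bag + tent + crampons + satellite beacon — 24 kg, 764 total.
The closest alternative, first-aid kit + sleeping bag + binoculars + satellite beacon, reaches only 730.

764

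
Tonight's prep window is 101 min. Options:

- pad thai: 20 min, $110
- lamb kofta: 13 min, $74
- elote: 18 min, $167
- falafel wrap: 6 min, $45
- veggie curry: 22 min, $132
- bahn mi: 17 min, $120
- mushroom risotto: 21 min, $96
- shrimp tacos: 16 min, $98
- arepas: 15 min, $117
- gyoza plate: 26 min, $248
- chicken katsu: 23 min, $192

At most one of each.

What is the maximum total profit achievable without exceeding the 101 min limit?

Density check — gyoza plate 9.54, elote 9.28, chicken katsu 8.35 are the best per min.
A density-first pass picks lamb kofta + elote + falafel wrap + arepas + gyoza plate + chicken katsu — 843 at 101 min.
Dropping lamb kofta and falafel wrap frees 19 min; slotting in bahn mi (17 min) lifts the total to 844 at 99 min.
Runner-up lamb kofta + elote + falafel wrap + arepas + gyoza plate + chicken katsu tops out at 843.

844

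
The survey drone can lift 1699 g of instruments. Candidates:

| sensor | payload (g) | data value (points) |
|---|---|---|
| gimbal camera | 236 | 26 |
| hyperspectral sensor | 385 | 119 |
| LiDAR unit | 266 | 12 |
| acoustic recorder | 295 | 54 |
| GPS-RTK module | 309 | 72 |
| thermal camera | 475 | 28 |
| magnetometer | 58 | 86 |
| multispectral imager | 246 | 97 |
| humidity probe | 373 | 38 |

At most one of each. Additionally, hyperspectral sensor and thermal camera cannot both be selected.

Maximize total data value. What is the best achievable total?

466

By data value per g: magnetometer 1.48, multispectral imager 0.39, hyperspectral sensor 0.31, GPS-RTK module 0.23 lead.
A density-first pass picks gimbal camera + hyperspectral sensor + acoustic recorder + GPS-RTK module + magnetometer + multispectral imager — 454 at 1529 g.
The 236 g tied up in gimbal camera is better spent on humidity probe — total rises to 466 (1666 g).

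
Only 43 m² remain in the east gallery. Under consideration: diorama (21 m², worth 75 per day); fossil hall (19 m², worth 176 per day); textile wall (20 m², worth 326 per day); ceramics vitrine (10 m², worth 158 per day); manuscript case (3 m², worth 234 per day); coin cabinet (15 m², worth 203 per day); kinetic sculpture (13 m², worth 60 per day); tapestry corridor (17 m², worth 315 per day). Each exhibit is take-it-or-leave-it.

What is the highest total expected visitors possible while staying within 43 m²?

875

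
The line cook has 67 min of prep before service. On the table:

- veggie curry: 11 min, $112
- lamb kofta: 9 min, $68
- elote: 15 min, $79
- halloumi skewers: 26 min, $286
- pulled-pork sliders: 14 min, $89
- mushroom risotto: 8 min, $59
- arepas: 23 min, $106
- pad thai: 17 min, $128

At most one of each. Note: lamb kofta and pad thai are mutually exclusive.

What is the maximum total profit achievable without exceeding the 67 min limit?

585

By profit per min: halloumi skewers 11.00, veggie curry 10.18, lamb kofta 7.56 lead.
Veggie curry + halloumi skewers + mushroom risotto + pad thai uses 62 of the 67 min and totals 585.
The spare 5 min is too small for any remaining dish, and no feasible exchange beats 585.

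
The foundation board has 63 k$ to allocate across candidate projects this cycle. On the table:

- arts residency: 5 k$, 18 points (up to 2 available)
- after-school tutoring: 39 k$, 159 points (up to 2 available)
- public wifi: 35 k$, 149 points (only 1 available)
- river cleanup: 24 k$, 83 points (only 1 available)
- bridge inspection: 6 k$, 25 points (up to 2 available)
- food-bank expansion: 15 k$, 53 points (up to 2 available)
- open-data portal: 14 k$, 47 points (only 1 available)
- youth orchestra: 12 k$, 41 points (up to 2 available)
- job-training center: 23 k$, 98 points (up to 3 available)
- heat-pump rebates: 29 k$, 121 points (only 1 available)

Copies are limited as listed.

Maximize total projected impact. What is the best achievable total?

By projected impact per k$: job-training center 4.26, public wifi 4.26, heat-pump rebates 4.17 lead.
Taking the top-ratio projects first gives arts residency + 2×bridge inspection + 2×job-training center for 264 (63 k$).
Replace 2×bridge inspection and job-training center with public wifi: the trade gains 1 net, giving 265 at 63 k$.
Nothing else within 63 k$ beats 265.

265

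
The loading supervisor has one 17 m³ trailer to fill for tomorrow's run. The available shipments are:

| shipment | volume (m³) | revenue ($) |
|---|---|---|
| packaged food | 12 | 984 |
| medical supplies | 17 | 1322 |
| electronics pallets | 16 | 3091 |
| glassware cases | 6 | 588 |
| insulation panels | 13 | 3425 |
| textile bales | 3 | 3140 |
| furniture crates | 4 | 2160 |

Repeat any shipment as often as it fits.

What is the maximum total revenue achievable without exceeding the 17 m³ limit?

5×textile bales uses 15 of the 17 m³ and totals 15700.

15700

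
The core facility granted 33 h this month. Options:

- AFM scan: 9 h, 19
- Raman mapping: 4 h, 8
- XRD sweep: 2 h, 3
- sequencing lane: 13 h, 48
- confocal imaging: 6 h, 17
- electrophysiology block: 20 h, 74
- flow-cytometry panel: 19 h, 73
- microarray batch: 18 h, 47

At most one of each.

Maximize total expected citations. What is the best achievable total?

122

The ratio heuristic lands on sequencing lane + flow-cytometry panel (121) but leaves 1 h idle.
The 19 h tied up in flow-cytometry panel is better spent on electrophysiology block — total rises to 122 (33 h).
No other feasible combination exceeds 122.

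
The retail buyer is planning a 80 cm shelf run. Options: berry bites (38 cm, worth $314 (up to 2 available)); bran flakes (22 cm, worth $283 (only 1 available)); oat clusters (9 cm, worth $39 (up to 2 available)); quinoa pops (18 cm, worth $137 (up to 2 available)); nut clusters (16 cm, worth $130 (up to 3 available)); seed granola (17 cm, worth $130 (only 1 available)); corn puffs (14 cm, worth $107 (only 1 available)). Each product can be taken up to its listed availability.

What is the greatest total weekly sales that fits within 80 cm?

734

A density-first pass picks berry bites + bran flakes + nut clusters — 727 at 76 cm.
Replace nut clusters with quinoa pops: the trade gains 7 net, giving 734 at 78 cm.
Every other selection either busts 80 cm or exceeds an availability limit or fails to beat 734.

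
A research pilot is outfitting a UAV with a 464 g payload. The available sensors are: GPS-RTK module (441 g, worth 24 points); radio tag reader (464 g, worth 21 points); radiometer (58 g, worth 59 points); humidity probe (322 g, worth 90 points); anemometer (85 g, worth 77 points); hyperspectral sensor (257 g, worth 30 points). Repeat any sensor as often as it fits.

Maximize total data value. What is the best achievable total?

8×radiometer uses 464 of the 464 g and totals 472.

472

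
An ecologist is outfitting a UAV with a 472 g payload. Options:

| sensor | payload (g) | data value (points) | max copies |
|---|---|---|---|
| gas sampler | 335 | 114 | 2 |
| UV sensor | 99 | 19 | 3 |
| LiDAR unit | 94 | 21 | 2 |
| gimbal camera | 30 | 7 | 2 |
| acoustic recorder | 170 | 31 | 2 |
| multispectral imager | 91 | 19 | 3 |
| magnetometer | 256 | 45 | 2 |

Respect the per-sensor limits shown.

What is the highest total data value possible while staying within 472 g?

Taking the top-ratio sensors first gives gas sampler + 2×gimbal camera for 128 (395 g).
The 30 g tied up in gimbal camera is better spent on LiDAR unit — total rises to 142 (459 g).

142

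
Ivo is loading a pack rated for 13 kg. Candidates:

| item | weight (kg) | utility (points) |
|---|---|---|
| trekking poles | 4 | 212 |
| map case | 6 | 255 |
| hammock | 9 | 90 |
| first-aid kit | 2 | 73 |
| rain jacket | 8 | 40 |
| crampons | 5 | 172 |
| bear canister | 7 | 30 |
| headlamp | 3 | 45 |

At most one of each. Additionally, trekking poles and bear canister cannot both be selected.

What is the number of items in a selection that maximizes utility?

The maximum utility within 13 kg is 540.
For example trekking poles + map case + first-aid kit achieves it, using 12 kg.
All optima have 3 items.

3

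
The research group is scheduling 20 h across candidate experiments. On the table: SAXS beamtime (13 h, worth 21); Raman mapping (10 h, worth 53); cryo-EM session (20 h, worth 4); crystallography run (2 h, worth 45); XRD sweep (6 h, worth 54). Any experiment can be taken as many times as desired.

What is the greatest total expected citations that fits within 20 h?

10×crystallography run uses 20 of the 20 h and totals 450.
No other feasible combination exceeds 450.

450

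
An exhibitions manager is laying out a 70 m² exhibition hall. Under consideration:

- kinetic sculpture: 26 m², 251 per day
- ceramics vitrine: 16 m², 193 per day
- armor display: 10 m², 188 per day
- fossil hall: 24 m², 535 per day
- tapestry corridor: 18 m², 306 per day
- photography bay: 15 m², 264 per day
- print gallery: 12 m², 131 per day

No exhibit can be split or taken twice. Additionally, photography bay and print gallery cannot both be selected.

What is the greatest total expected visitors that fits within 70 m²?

1293

Armor display + fossil hall + tapestry corridor + photography bay uses 67 of the 70 m² and totals 1293.
An exhaustive check of the 128 subsets confirms 1293.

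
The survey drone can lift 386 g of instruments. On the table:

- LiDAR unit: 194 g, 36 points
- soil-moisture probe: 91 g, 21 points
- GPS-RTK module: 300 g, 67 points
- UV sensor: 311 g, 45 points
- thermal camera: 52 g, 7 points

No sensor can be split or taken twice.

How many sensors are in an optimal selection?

2

The maximum data value within 386 g is 74.
One optimal bundle: GPS-RTK module + thermal camera (352 g).
Any selection reaching 74 contains exactly 2 sensors.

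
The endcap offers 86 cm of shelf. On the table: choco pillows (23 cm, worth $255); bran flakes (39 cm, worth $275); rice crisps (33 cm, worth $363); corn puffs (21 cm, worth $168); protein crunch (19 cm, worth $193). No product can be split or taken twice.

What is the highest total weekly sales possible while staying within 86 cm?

Taking choco pillows + rice crisps + protein crunch: 75 cm used, 811 in weekly sales.
The closest alternative, choco pillows + rice crisps + corn puffs, reaches only 786.

811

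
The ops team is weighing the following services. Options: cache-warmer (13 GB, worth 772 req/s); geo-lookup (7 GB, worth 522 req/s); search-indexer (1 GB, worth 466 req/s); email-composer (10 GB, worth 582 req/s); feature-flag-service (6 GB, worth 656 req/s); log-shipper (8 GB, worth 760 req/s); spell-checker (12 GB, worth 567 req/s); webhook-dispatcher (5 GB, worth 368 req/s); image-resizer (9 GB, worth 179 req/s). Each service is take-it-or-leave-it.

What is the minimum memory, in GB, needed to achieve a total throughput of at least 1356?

Need the lightest bundle worth ≥ 1356.
search-indexer + feature-flag-service + webhook-dispatcher: 1490 throughput at 12 GB.
Below 12 GB the best achievable stays under 1356.

12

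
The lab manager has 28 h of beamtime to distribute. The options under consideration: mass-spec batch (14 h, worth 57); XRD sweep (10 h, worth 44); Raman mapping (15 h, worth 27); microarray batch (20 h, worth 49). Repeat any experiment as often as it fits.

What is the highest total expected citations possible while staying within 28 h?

Greedy by ratio would take 2×XRD sweep: 20 h used, total 88.
The 20 h tied up in 2×XRD sweep is better spent on 2×mass-spec batch — total rises to 114 (28 h).
Nothing else within 28 h beats 114.

114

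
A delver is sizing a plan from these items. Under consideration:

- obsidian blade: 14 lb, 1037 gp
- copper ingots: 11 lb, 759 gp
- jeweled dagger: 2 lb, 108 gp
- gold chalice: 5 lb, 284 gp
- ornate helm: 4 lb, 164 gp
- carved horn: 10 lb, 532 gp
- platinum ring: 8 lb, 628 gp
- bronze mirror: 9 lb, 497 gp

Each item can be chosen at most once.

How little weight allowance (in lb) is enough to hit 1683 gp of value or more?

24

Minimise lb subject to total value ≥ 1683.
Taking obsidian blade + jeweled dagger + platinum ring gives 1773 (≥ 1683) for 24 lb.
No combination under 24 lb hits 1683.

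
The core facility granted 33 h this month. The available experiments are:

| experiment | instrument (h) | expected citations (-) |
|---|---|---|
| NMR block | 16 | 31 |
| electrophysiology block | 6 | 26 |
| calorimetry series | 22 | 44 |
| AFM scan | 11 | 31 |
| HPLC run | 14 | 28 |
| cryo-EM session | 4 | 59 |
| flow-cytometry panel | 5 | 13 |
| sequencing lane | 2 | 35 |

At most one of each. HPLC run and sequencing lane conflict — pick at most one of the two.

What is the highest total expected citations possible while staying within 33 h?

164

Taking NMR block + electrophysiology block + cryo-EM session + flow-cytometry panel + sequencing lane: 33 h used, 164 in expected citations.
No other feasible combination exceeds 164.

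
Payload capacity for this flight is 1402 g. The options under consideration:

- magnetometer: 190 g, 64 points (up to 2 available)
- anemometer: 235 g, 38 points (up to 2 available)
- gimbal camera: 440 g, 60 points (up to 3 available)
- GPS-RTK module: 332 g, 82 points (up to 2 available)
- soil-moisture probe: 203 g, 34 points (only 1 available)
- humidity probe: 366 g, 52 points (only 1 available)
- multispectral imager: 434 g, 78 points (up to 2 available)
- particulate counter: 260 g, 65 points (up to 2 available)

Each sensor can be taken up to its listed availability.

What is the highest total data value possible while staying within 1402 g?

Greedy by ratio would take 2×magnetometer + GPS-RTK module + 2×particulate counter: 1232 g used, total 340.
Replace magnetometer with GPS-RTK module: the trade gains 18 net, giving 358 at 1374 g.
That's the maximum — no swap from here does better than 358.

358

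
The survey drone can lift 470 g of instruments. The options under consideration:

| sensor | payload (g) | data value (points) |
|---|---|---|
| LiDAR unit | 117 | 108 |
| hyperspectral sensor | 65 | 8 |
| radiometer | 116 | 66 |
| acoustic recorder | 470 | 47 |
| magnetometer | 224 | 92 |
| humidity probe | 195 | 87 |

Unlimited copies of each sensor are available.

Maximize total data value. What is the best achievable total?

Ranking by ratio (data value/g): LiDAR unit 0.92, radiometer 0.57, humidity probe 0.45, magnetometer 0.41.
Best packing: 4×LiDAR unit — 468 g, 432 total.
That's the maximum — no swap from here does better than 432.

432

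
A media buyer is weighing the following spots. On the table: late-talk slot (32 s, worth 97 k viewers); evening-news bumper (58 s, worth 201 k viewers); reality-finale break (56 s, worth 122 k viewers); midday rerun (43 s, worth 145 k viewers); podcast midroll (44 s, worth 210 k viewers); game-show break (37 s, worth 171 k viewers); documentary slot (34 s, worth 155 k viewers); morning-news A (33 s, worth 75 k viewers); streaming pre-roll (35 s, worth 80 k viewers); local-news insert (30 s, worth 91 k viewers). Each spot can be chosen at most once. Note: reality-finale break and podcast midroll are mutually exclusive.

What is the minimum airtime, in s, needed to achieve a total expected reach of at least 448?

108

Look for the lowest-airtime combination reaching 448.
podcast midroll + documentary slot + local-news insert: 456 expected reach at 108 s.
No combination under 108 s hits 448.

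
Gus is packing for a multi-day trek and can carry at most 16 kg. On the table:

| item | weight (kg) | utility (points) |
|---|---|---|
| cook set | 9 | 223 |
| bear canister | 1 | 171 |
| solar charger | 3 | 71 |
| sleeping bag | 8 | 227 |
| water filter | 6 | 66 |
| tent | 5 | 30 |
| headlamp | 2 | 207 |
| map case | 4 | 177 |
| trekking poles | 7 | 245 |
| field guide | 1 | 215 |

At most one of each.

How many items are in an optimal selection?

5

Optimal total is 1015.
bear canister + headlamp + map case + trekking poles + field guide hits 1015 at 15 kg.
All optima have 5 items.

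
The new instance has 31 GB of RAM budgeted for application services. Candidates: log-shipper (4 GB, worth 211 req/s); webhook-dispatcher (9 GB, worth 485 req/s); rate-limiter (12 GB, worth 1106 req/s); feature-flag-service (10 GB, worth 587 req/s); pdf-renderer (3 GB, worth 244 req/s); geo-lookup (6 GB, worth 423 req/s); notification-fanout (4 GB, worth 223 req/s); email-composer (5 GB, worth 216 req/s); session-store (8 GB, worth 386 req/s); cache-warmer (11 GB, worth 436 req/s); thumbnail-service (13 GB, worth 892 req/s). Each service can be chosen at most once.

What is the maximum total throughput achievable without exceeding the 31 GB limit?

2421

Density check — rate-limiter 92.17, pdf-renderer 81.33, geo-lookup 70.50 are the best per GB.
Greedy by ratio would take rate-limiter + feature-flag-service + pdf-renderer + geo-lookup: 31 GB used, total 2360.
The 13 GB tied up in feature-flag-service and pdf-renderer is better spent on thumbnail-service — total rises to 2421 (31 GB).
No other feasible combination exceeds 2421.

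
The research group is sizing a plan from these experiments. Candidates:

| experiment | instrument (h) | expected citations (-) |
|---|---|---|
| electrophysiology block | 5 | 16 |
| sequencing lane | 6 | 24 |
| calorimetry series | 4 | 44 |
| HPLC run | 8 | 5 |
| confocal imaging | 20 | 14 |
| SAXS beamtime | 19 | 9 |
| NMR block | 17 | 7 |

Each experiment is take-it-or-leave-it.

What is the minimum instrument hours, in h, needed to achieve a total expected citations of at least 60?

9

Look for the lowest-instrument combination reaching 60.
electrophysiology block + calorimetry series: 60 expected citations at 9 h.
Below 9 h the best achievable stays under 60.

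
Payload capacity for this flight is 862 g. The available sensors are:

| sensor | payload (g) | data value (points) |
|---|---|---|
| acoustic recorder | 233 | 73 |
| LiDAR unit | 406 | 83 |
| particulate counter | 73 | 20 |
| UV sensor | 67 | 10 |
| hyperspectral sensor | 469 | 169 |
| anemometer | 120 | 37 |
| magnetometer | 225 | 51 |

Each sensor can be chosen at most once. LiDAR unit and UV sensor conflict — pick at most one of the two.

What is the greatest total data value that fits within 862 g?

By data value per g: hyperspectral sensor 0.36, acoustic recorder 0.31, anemometer 0.31, particulate counter 0.27 lead.
The ratio ordering already packs tightly: acoustic recorder + hyperspectral sensor + anemometer, 822 g, 279.

279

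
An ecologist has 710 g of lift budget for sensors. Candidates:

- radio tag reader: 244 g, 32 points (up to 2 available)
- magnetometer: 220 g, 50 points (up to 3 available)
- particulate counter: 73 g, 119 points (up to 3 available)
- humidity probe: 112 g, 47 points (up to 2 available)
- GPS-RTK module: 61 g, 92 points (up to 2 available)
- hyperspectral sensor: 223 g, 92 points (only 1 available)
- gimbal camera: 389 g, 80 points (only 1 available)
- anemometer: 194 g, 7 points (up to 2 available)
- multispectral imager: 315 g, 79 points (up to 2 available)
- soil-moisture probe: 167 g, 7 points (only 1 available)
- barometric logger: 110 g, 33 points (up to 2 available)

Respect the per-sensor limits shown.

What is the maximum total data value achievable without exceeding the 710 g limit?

680

A density-first pass picks 3×particulate counter + 2×humidity probe + 2×GPS-RTK module + barometric logger — 668 at 675 g.
Dropping humidity probe and barometric logger frees 222 g; slotting in hyperspectral sensor (223 g) lifts the total to 680 at 676 g.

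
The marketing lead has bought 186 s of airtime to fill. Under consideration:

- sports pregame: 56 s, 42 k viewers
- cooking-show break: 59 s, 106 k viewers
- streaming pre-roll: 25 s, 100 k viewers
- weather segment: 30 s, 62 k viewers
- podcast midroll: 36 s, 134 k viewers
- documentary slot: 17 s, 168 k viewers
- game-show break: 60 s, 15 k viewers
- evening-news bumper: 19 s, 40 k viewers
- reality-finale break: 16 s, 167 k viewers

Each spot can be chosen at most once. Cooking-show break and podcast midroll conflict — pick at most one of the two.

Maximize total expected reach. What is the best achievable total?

673

By expected reach per s: reality-finale break 10.44, documentary slot 9.88, streaming pre-roll 4.00, podcast midroll 3.72 lead.
Greedy by ratio would take streaming pre-roll + weather segment + podcast midroll + documentary slot + evening-news bumper + reality-finale break: 143 s used, total 671.
Replace evening-news bumper with sports pregame: the trade gains 2 net, giving 673 at 180 s.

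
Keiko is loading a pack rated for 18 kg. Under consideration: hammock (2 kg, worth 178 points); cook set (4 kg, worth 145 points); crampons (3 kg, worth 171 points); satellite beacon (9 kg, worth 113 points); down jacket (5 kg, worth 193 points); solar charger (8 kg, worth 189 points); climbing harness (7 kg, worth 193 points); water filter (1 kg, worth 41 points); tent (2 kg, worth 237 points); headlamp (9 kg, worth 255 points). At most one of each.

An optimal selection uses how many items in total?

6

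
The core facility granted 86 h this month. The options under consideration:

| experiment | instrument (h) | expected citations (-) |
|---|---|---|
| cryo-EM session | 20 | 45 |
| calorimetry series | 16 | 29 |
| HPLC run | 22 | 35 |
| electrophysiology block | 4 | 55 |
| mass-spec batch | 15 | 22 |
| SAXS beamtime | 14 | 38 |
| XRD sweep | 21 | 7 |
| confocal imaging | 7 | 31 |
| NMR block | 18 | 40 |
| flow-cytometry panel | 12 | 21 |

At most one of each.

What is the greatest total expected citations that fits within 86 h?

Greedy by ratio would take cryo-EM session + calorimetry series + electrophysiology block + SAXS beamtime + confocal imaging + NMR block: 79 h used, total 238.
Replace calorimetry series with HPLC run: the trade gains 6 net, giving 244 at 85 h.
That's the maximum — no swap from here does better than 244.

244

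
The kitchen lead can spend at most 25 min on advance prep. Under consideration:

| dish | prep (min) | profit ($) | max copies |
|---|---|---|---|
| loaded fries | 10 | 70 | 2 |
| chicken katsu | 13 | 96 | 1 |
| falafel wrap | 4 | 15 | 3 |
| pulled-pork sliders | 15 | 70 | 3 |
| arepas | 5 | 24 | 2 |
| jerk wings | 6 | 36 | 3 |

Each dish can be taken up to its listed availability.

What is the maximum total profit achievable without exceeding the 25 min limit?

Taking the top-ratio dishes first gives loaded fries + chicken katsu for 166 (23 min).
Replace loaded fries with 2×jerk wings: the trade gains 2 net, giving 168 at 25 min.

168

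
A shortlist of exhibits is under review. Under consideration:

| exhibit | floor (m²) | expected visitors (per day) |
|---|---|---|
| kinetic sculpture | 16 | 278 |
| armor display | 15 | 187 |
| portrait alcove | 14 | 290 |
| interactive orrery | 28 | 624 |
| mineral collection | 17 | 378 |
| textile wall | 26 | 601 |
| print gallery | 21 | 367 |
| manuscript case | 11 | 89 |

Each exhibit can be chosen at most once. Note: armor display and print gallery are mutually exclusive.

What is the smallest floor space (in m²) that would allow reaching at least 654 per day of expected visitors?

Look for the lowest-floor combination reaching 654.
portrait alcove + mineral collection: 668 expected visitors at 31 m².
Any bundle with less than 31 m² falls short of 654.

31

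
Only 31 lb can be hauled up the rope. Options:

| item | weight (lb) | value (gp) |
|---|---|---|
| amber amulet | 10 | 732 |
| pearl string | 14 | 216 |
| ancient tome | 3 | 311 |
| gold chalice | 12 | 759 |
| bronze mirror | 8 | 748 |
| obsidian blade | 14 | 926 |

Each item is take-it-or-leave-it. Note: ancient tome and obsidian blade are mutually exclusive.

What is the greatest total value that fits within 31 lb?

2239

Greedy by ratio would take amber amulet + ancient tome + bronze mirror: 21 lb used, total 1791.
Dropping ancient tome frees 3 lb; slotting in gold chalice (12 lb) lifts the total to 2239 at 30 lb.
The spare 1 lb is too small for any remaining item, and no feasible exchange beats 2239.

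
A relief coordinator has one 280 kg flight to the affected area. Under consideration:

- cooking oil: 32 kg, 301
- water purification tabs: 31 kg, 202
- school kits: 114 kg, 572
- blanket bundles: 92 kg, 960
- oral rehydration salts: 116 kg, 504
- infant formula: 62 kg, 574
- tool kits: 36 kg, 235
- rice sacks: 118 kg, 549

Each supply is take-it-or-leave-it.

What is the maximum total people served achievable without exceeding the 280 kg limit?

2272

Cooking oil + water purification tabs + blanket bundles + infant formula + tool kits uses 253 of the 280 kg and totals 2272.
No other feasible combination exceeds 2272.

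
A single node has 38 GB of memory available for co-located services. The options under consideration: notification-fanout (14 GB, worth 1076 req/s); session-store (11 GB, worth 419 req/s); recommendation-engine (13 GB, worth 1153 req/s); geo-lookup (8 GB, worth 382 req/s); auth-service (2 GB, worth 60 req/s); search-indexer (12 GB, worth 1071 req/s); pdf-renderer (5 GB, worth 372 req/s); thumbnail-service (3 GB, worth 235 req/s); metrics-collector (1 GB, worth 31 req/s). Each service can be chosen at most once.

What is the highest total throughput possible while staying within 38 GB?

Taking the top-ratio services first gives recommendation-engine + auth-service + search-indexer + pdf-renderer + thumbnail-service + metrics-collector for 2922 (36 GB).
Replace auth-service and thumbnail-service and metrics-collector with geo-lookup: the trade gains 56 net, giving 2978 at 38 GB.
The closest alternative, notification-fanout + recommendation-engine + auth-service + pdf-renderer + thumbnail-service + metrics-collector, reaches only 2927.

2978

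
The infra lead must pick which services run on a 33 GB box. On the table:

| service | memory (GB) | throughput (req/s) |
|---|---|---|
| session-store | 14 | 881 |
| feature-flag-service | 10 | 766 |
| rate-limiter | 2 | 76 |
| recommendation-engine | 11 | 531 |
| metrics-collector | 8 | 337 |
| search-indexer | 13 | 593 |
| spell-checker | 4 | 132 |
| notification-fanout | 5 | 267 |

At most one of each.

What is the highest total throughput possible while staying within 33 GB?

Taking the top-ratio services first gives session-store + feature-flag-service + rate-limiter + notification-fanout for 1990 (31 GB).
The 2 GB tied up in rate-limiter is better spent on spell-checker — total rises to 2046 (33 GB).

2046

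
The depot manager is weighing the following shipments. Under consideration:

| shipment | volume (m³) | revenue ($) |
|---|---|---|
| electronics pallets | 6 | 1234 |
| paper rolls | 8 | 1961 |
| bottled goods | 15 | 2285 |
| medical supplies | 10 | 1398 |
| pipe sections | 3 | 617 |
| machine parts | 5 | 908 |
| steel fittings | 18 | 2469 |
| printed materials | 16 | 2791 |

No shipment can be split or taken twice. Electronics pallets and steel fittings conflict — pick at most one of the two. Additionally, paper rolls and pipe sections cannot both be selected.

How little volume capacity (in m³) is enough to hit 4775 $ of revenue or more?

Minimise m³ subject to total revenue ≥ 4775.
Taking electronics pallets + machine parts + printed materials gives 4933 (≥ 4775) for 27 m³.
Below 27 m³ the best achievable stays under 4775.

27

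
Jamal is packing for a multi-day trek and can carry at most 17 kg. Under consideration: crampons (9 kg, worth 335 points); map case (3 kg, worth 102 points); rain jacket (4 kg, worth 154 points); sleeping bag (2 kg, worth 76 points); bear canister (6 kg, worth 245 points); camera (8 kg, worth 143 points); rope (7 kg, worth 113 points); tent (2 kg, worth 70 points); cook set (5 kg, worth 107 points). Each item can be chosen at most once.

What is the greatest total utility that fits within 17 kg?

Density check — bear canister 40.83, rain jacket 38.50, sleeping bag 38.00 are the best per kg.
A density-first pass picks map case + rain jacket + sleeping bag + bear canister + tent — 647 at 17 kg.
Dropping map case and rain jacket and tent frees 9 kg; slotting in crampons (9 kg) lifts the total to 656 at 17 kg.

656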